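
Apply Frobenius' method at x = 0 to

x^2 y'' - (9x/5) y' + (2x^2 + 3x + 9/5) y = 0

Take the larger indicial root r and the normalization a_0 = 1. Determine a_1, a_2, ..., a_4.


Write in Frobenius form y'' + (p(x)/x) y' + (q(x)/x^2) y = 0:
  p(x) = -9/5,  q(x) = 2x^2 + 3x + 9/5.
Indicial equation: r(r-1) + (-9/5) r + (9/5) = 0 -> roots r_1 = 9/5, r_2 = 1.
Take r = r_1 = 9/5. Let y(x) = x^r sum_{n>=0} a_n x^n with a_0 = 1.
Substitute y = x^r sum a_n x^n and match x^{r+n}. The recurrence is
  D(n) a_n + 3 a_{n-1} + 2 a_{n-2} = 0,  where D(n) = (r+n)(r+n-1) + (-9/5)(r+n) + (9/5).
  a_n = [-3 a_{n-1} - 2 a_{n-2}] / D(n).
Since the indicial polynomial factors as (r - r_1)(r - r_2), D(n) = (r_1 + n - r_1)(r_1 + n - r_2) = n(n + 4/5).
Evaluating step by step (a_0 = 1):
  n = 1: D(1) = 1(1 + 4/5) = 9/5; numerator = -3(1) = -3; a_1 = (-3)/(9/5) = -5/3
  n = 2: D(2) = 2(2 + 4/5) = 28/5; numerator = -3(-5/3) - 2(1) = 3; a_2 = (3)/(28/5) = 15/28
  n = 3: D(3) = 3(3 + 4/5) = 57/5; numerator = -3(15/28) - 2(-5/3) = 145/84; a_3 = (145/84)/(57/5) = 725/4788
  n = 4: D(4) = 4(4 + 4/5) = 96/5; numerator = -3(725/4788) - 2(15/28) = -2435/1596; a_4 = (-2435/1596)/(96/5) = -12175/153216

r = 9/5; a_0 = 1; a_1 = -5/3; a_2 = 15/28; a_3 = 725/4788; a_4 = -12175/153216


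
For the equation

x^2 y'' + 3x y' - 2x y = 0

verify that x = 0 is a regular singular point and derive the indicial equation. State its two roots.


Divide by x^2 to reach normal form y'' + P_1(x) y' + P_2(x) y = 0 with P_1(x) = 3/x and P_2(x) = -2/x.
x = 0 is a singular point because the y'-coefficient 3/x has a pole at x = 0 and the y-coefficient -2/x has a pole at x = 0.
It is a regular singular point because x P_1(x) = p(x) = 3 and x^2 P_2(x) = q(x) = -2x are polynomials, hence analytic at x = 0.
p(0) = 3,  q(0) = 0.
Indicial equation: r(r-1) + p(0) r + q(0) = 0, i.e. r^2 + (p(0) - 1) r + q(0) = 0, i.e. r^2 + 2 r = 0.
Discriminant: (2)^2 - 4(0) = 4, so r = (-2 ± 2)/2.
Solving: r_1 = 0, r_2 = -2.

indicial: r^2 + 2 r = 0; roots r_1 = 0, r_2 = -2


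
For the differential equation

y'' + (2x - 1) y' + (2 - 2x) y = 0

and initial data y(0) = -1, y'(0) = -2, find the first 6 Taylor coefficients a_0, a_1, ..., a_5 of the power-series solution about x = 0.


Ansatz: y(x) = sum_{n>=0} a_n x^n, so y'(x) = sum_{n>=1} n a_n x^(n-1) and y''(x) = sum_{n>=2} n(n-1) a_n x^(n-2).
Substitute into P(x) y'' + Q(x) y' + R(x) y = 0 with P(x) = 1, Q(x) = 2x - 1, R(x) = 2 - 2x, and match powers of x.
Initial conditions: a_0 = -1, a_1 = -2.
Setting the coefficient of each power of x to zero and solving order by order (substituting the coefficients already found):
  x^0: 2 a_2 - a_1 + 2 a_0 = 0  ->  2 a_2 = a_1 - 2 a_0 = 0  ->  a_2 = 0
  x^1: 6 a_3 - 2 a_2 + 4 a_1 - 2 a_0 = 0  ->  6 a_3 = 2 a_2 - 4 a_1 + 2 a_0 = 6  ->  a_3 = 1
  x^2: 12 a_4 - 3 a_3 + 6 a_2 - 2 a_1 = 0  ->  12 a_4 = 3 a_3 - 6 a_2 + 2 a_1 = -1  ->  a_4 = -1/12
  x^3: 20 a_5 - 4 a_4 + 8 a_3 - 2 a_2 = 0  ->  20 a_5 = 4 a_4 - 8 a_3 + 2 a_2 = -25/3  ->  a_5 = -5/12
Truncated series: y(x) = -1 - 2 x + x^3 - (1/12) x^4 - (5/12) x^5 + O(x^6).

a_0 = -1; a_1 = -2; a_2 = 0; a_3 = 1; a_4 = -1/12; a_5 = -5/12


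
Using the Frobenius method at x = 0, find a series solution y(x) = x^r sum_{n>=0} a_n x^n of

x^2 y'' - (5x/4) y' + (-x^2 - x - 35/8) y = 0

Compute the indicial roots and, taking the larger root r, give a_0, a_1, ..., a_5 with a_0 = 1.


Write in Frobenius form y'' + (p(x)/x) y' + (q(x)/x^2) y = 0:
  p(x) = -5/4,  q(x) = -x^2 - x - 35/8.
Indicial equation: r(r-1) + (-5/4) r + (-35/8) = 0 -> roots r_1 = 7/2, r_2 = -5/4.
Take r = r_1 = 7/2. Let y(x) = x^r sum_{n>=0} a_n x^n with a_0 = 1.
Substitute y = x^r sum a_n x^n and match x^{r+n}. The recurrence is
  D(n) a_n - 1 a_{n-1} - 1 a_{n-2} = 0,  where D(n) = (r+n)(r+n-1) + (-5/4)(r+n) + (-35/8).
  a_n = [1 a_{n-1} + 1 a_{n-2}] / D(n).
Since the indicial polynomial factors as (r - r_1)(r - r_2), D(n) = (r_1 + n - r_1)(r_1 + n - r_2) = n(n + 19/4).
Evaluating step by step (a_0 = 1):
  n = 1: D(1) = 1(1 + 19/4) = 23/4; numerator = 1(1) = 1; a_1 = (1)/(23/4) = 4/23
  n = 2: D(2) = 2(2 + 19/4) = 27/2; numerator = 1(4/23) + 1(1) = 27/23; a_2 = (27/23)/(27/2) = 2/23
  n = 3: D(3) = 3(3 + 19/4) = 93/4; numerator = 1(2/23) + 1(4/23) = 6/23; a_3 = (6/23)/(93/4) = 8/713
  n = 4: D(4) = 4(4 + 19/4) = 35; numerator = 1(8/713) + 1(2/23) = 70/713; a_4 = (70/713)/(35) = 2/713
  n = 5: D(5) = 5(5 + 19/4) = 195/4; numerator = 1(2/713) + 1(8/713) = 10/713; a_5 = (10/713)/(195/4) = 8/27807

r = 7/2; a_0 = 1; a_1 = 4/23; a_2 = 2/23; a_3 = 8/713; a_4 = 2/713; a_5 = 8/27807


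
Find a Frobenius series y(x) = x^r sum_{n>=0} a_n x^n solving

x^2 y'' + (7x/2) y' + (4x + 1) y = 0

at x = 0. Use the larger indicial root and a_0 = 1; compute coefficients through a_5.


Write in Frobenius form y'' + (p(x)/x) y' + (q(x)/x^2) y = 0:
  p(x) = 7/2,  q(x) = 4x + 1.
Indicial equation: r(r-1) + (7/2) r + (1) = 0 -> roots r_1 = -1/2, r_2 = -2.
Take r = r_1 = -1/2. Let y(x) = x^r sum_{n>=0} a_n x^n with a_0 = 1.
Substitute y = x^r sum a_n x^n and match x^{r+n}. The recurrence is
  D(n) a_n + 4 a_{n-1} = 0,  where D(n) = (r+n)(r+n-1) + (7/2)(r+n) + (1).
  a_n = -4 / D(n) * a_{n-1}.
Since the indicial polynomial factors as (r - r_1)(r - r_2), D(n) = (r_1 + n - r_1)(r_1 + n - r_2) = n(n + 3/2).
Evaluating step by step (a_0 = 1):
  n = 1: D(1) = 1(1 + 3/2) = 5/2; numerator = -4(1) = -4; a_1 = (-4)/(5/2) = -8/5
  n = 2: D(2) = 2(2 + 3/2) = 7; numerator = -4(-8/5) = 32/5; a_2 = (32/5)/(7) = 32/35
  n = 3: D(3) = 3(3 + 3/2) = 27/2; numerator = -4(32/35) = -128/35; a_3 = (-128/35)/(27/2) = -256/945
  n = 4: D(4) = 4(4 + 3/2) = 22; numerator = -4(-256/945) = 1024/945; a_4 = (1024/945)/(22) = 512/10395
  n = 5: D(5) = 5(5 + 3/2) = 65/2; numerator = -4(512/10395) = -2048/10395; a_5 = (-2048/10395)/(65/2) = -4096/675675

r = -1/2; a_0 = 1; a_1 = -8/5; a_2 = 32/35; a_3 = -256/945; a_4 = 512/10395; a_5 = -4096/675675


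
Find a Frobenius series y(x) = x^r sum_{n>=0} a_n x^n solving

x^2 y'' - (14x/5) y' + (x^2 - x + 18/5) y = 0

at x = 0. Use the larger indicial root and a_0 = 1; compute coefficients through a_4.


Write in Frobenius form y'' + (p(x)/x) y' + (q(x)/x^2) y = 0:
  p(x) = -14/5,  q(x) = x^2 - x + 18/5.
Indicial equation: r(r-1) + (-14/5) r + (18/5) = 0 -> roots r_1 = 2, r_2 = 9/5.
Take r = r_1 = 2. Let y(x) = x^r sum_{n>=0} a_n x^n with a_0 = 1.
Substitute y = x^r sum a_n x^n and match x^{r+n}. The recurrence is
  D(n) a_n - 1 a_{n-1} + 1 a_{n-2} = 0,  where D(n) = (r+n)(r+n-1) + (-14/5)(r+n) + (18/5).
  a_n = [1 a_{n-1} - 1 a_{n-2}] / D(n).
Since the indicial polynomial factors as (r - r_1)(r - r_2), D(n) = (r_1 + n - r_1)(r_1 + n - r_2) = n(n + 1/5).
Evaluating step by step (a_0 = 1):
  n = 1: D(1) = 1(1 + 1/5) = 6/5; numerator = 1(1) = 1; a_1 = (1)/(6/5) = 5/6
  n = 2: D(2) = 2(2 + 1/5) = 22/5; numerator = 1(5/6) - 1(1) = -1/6; a_2 = (-1/6)/(22/5) = -5/132
  n = 3: D(3) = 3(3 + 1/5) = 48/5; numerator = 1(-5/132) - 1(5/6) = -115/132; a_3 = (-115/132)/(48/5) = -575/6336
  n = 4: D(4) = 4(4 + 1/5) = 84/5; numerator = 1(-575/6336) - 1(-5/132) = -335/6336; a_4 = (-335/6336)/(84/5) = -1675/532224

r = 2; a_0 = 1; a_1 = 5/6; a_2 = -5/132; a_3 = -575/6336; a_4 = -1675/532224


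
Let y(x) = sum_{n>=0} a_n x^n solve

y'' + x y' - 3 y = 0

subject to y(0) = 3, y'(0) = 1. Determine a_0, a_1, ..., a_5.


Ansatz: y(x) = sum_{n>=0} a_n x^n, so y'(x) = sum_{n>=1} n a_n x^(n-1) and y''(x) = sum_{n>=2} n(n-1) a_n x^(n-2).
Substitute into P(x) y'' + Q(x) y' + R(x) y = 0 with P(x) = 1, Q(x) = x, R(x) = -3, and match powers of x.
Initial conditions: a_0 = 3, a_1 = 1.
Setting the coefficient of each power of x to zero and solving order by order (substituting the coefficients already found):
  x^0: 2 a_2 - 3 a_0 = 0  ->  2 a_2 = 3 a_0 = 9  ->  a_2 = 9/2
  x^1: 6 a_3 - 2 a_1 = 0  ->  6 a_3 = 2 a_1 = 2  ->  a_3 = 1/3
  x^2: 12 a_4 - a_2 = 0  ->  12 a_4 = a_2 = 9/2  ->  a_4 = 3/8
  x^3: 20 a_5 = 0  ->  a_5 = 0
Truncated series: y(x) = 3 + x + (9/2) x^2 + (1/3) x^3 + (3/8) x^4 + O(x^6).

a_0 = 3; a_1 = 1; a_2 = 9/2; a_3 = 1/3; a_4 = 3/8; a_5 = 0


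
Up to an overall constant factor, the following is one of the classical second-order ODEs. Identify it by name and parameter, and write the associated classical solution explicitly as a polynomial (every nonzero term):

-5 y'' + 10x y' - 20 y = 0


All three coefficients share the factor -5; dividing through by -5 gives  y'' - 2x y' + 4 y = 0.
This matches the Hermite equation y'' - 2x y' + 2n y = 0 with 2n = 4, so n = 2; the polynomial solution is H_2(x).
With y = sum_k a_k x^k, matching x^k gives (k+2)(k+1) a_{k+2} = 2(k - n) a_k = 2(k - 2) a_k. The right side vanishes at k = 2, so the series with the parity of 2 terminates at degree 2.
Standard normalization: leading coefficient of H_n is 2^n, so a_2 = 2^2 = 4. Work downward with a_k = (k+1)(k+2) a_{k+2} / (2(k - n)):
  a_0 = (1)(2)(4) / (2(0 - 2)) = 8/(-4) = -2
Hence H_2(x) = 4 x^2 - 2.

H_2(x); series = 4 x^2 - 2


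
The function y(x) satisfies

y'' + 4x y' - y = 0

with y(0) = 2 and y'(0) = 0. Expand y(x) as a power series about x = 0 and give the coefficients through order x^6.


Ansatz: y(x) = sum_{n>=0} a_n x^n, so y'(x) = sum_{n>=1} n a_n x^(n-1) and y''(x) = sum_{n>=2} n(n-1) a_n x^(n-2).
Substitute into P(x) y'' + Q(x) y' + R(x) y = 0 with P(x) = 1, Q(x) = 4x, R(x) = -1, and match powers of x.
Initial conditions: a_0 = 2, a_1 = 0.
Setting the coefficient of each power of x to zero and solving order by order (substituting the coefficients already found):
  x^0: 2 a_2 - a_0 = 0  ->  2 a_2 = a_0 = 2  ->  a_2 = 1
  x^1: 6 a_3 + 3 a_1 = 0  ->  6 a_3 = -3 a_1 = 0  ->  a_3 = 0
  x^2: 12 a_4 + 7 a_2 = 0  ->  12 a_4 = -7 a_2 = -7  ->  a_4 = -7/12
  x^3: 20 a_5 + 11 a_3 = 0  ->  20 a_5 = -11 a_3 = 0  ->  a_5 = 0
  x^4: 30 a_6 + 15 a_4 = 0  ->  30 a_6 = -15 a_4 = 35/4  ->  a_6 = 7/24
Truncated series: y(x) = 2 + x^2 - (7/12) x^4 + (7/24) x^6 + O(x^7).

a_0 = 2; a_1 = 0; a_2 = 1; a_3 = 0; a_4 = -7/12; a_5 = 0; a_6 = 7/24


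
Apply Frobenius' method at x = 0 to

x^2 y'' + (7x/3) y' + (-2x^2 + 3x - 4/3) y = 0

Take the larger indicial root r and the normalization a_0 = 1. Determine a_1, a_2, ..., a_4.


Write in Frobenius form y'' + (p(x)/x) y' + (q(x)/x^2) y = 0:
  p(x) = 7/3,  q(x) = -2x^2 + 3x - 4/3.
Indicial equation: r(r-1) + (7/3) r + (-4/3) = 0 -> roots r_1 = 2/3, r_2 = -2.
Take r = r_1 = 2/3. Let y(x) = x^r sum_{n>=0} a_n x^n with a_0 = 1.
Substitute y = x^r sum a_n x^n and match x^{r+n}. The recurrence is
  D(n) a_n + 3 a_{n-1} - 2 a_{n-2} = 0,  where D(n) = (r+n)(r+n-1) + (7/3)(r+n) + (-4/3).
  a_n = [-3 a_{n-1} + 2 a_{n-2}] / D(n).
Since the indicial polynomial factors as (r - r_1)(r - r_2), D(n) = (r_1 + n - r_1)(r_1 + n - r_2) = n(n + 8/3).
Evaluating step by step (a_0 = 1):
  n = 1: D(1) = 1(1 + 8/3) = 11/3; numerator = -3(1) = -3; a_1 = (-3)/(11/3) = -9/11
  n = 2: D(2) = 2(2 + 8/3) = 28/3; numerator = -3(-9/11) + 2(1) = 49/11; a_2 = (49/11)/(28/3) = 21/44
  n = 3: D(3) = 3(3 + 8/3) = 17; numerator = -3(21/44) + 2(-9/11) = -135/44; a_3 = (-135/44)/(17) = -135/748
  n = 4: D(4) = 4(4 + 8/3) = 80/3; numerator = -3(-135/748) + 2(21/44) = 1119/748; a_4 = (1119/748)/(80/3) = 3357/59840

r = 2/3; a_0 = 1; a_1 = -9/11; a_2 = 21/44; a_3 = -135/748; a_4 = 3357/59840


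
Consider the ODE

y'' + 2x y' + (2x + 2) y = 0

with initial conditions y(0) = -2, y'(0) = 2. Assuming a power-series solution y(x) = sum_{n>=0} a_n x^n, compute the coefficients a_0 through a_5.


Ansatz: y(x) = sum_{n>=0} a_n x^n, so y'(x) = sum_{n>=1} n a_n x^(n-1) and y''(x) = sum_{n>=2} n(n-1) a_n x^(n-2).
Substitute into P(x) y'' + Q(x) y' + R(x) y = 0 with P(x) = 1, Q(x) = 2x, R(x) = 2x + 2, and match powers of x.
Initial conditions: a_0 = -2, a_1 = 2.
Setting the coefficient of each power of x to zero and solving order by order (substituting the coefficients already found):
  x^0: 2 a_2 + 2 a_0 = 0  ->  2 a_2 = -2 a_0 = 4  ->  a_2 = 2
  x^1: 6 a_3 + 4 a_1 + 2 a_0 = 0  ->  6 a_3 = -4 a_1 - 2 a_0 = -4  ->  a_3 = -2/3
  x^2: 12 a_4 + 6 a_2 + 2 a_1 = 0  ->  12 a_4 = -6 a_2 - 2 a_1 = -16  ->  a_4 = -4/3
  x^3: 20 a_5 + 8 a_3 + 2 a_2 = 0  ->  20 a_5 = -8 a_3 - 2 a_2 = 4/3  ->  a_5 = 1/15
Truncated series: y(x) = -2 + 2 x + 2 x^2 - (2/3) x^3 - (4/3) x^4 + (1/15) x^5 + O(x^6).

a_0 = -2; a_1 = 2; a_2 = 2; a_3 = -2/3; a_4 = -4/3; a_5 = 1/15


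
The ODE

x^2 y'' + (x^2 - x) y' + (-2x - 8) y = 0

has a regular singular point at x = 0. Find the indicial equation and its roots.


Divide by x^2 to reach normal form y'' + P_1(x) y' + P_2(x) y = 0 with P_1(x) = 1 - 1/x and P_2(x) = -2/x - 8/x^2.
x = 0 is a singular point because the y'-coefficient 1 - 1/x has a pole at x = 0 and the y-coefficient -2/x - 8/x^2 has a pole at x = 0.
It is a regular singular point because x P_1(x) = p(x) = x - 1 and x^2 P_2(x) = q(x) = -2x - 8 are polynomials, hence analytic at x = 0.
p(0) = -1,  q(0) = -8.
Indicial equation: r(r-1) + p(0) r + q(0) = 0, i.e. r^2 + (p(0) - 1) r + q(0) = 0, i.e. r^2 - 2 r - 8 = 0.
Discriminant: (-2)^2 - 4(-8) = 36, so r = (2 ± 6)/2.
Solving: r_1 = 4, r_2 = -2.

indicial: r^2 - 2 r - 8 = 0; roots r_1 = 4, r_2 = -2


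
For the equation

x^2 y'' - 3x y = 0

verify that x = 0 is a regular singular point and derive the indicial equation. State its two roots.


Divide by x^2 to reach normal form y'' + P_1(x) y' + P_2(x) y = 0 with P_1(x) = 0 and P_2(x) = -3/x.
x = 0 is a singular point because the y-coefficient -3/x has a pole at x = 0.
It is a regular singular point because x P_1(x) = p(x) = 0 and x^2 P_2(x) = q(x) = -3x are polynomials, hence analytic at x = 0.
p(0) = 0,  q(0) = 0.
Indicial equation: r(r-1) + p(0) r + q(0) = 0, i.e. r^2 + (p(0) - 1) r + q(0) = 0, i.e. r^2 - 1 r = 0.
Discriminant: (-1)^2 - 4(0) = 1, so r = (1 ± 1)/2.
Solving: r_1 = 1, r_2 = 0.

indicial: r^2 - 1 r = 0; roots r_1 = 1, r_2 = 0


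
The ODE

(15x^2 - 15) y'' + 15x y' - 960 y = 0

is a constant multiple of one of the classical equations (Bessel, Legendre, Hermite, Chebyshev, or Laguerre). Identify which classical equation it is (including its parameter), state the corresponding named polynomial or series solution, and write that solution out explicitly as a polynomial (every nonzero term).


All three coefficients share the factor -15; dividing through by -15 gives  (1 - x^2) y'' - x y' + 64 y = 0.
This matches the Chebyshev equation (1 - x^2) y'' - x y' + n^2 y = 0 (note the -x y' term, not -2x y') with n^2 = 64, so n = 8; the polynomial solution is T_8(x).
With y = sum_k a_k x^k, matching x^k gives (k+2)(k+1) a_{k+2} = (k^2 - n^2) a_k = (k - 8)(k + 8) a_k. The right side vanishes at k = 8, so the series with the parity of 8 terminates at degree 8.
Standard normalization: leading coefficient of T_n is 2^(n-1), so a_8 = 2^7 = 128. Work downward with a_k = (k+1)(k+2) a_{k+2} / ((k - 8)(k + 8)):
  a_6 = (7)(8)(128) / ((6 - 8)(6 + 8)) = 7168/(-28) = -256
  a_4 = (5)(6)(-256) / ((4 - 8)(4 + 8)) = -7680/(-48) = 160
  a_2 = (3)(4)(160) / ((2 - 8)(2 + 8)) = 1920/(-60) = -32
  a_0 = (1)(2)(-32) / ((0 - 8)(0 + 8)) = -64/(-64) = 1
Hence T_8(x) = 128 x^8 - 256 x^6 + 160 x^4 - 32 x^2 + 1.

T_8(x); series = 128 x^8 - 256 x^6 + 160 x^4 - 32 x^2 + 1


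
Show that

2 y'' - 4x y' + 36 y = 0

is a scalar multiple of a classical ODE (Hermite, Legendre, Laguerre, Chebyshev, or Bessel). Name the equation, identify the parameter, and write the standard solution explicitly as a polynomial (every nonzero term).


All three coefficients share the factor 2; dividing through by 2 gives  y'' - 2x y' + 18 y = 0.
This matches the Hermite equation y'' - 2x y' + 2n y = 0 with 2n = 18, so n = 9; the polynomial solution is H_9(x).
With y = sum_k a_k x^k, matching x^k gives (k+2)(k+1) a_{k+2} = 2(k - n) a_k = 2(k - 9) a_k. The right side vanishes at k = 9, so the series with the parity of 9 terminates at degree 9.
Standard normalization: leading coefficient of H_n is 2^n, so a_9 = 2^9 = 512. Work downward with a_k = (k+1)(k+2) a_{k+2} / (2(k - n)):
  a_7 = (8)(9)(512) / (2(7 - 9)) = 36864/(-4) = -9216
  a_5 = (6)(7)(-9216) / (2(5 - 9)) = -387072/(-8) = 48384
  a_3 = (4)(5)(48384) / (2(3 - 9)) = 967680/(-12) = -80640
  a_1 = (2)(3)(-80640) / (2(1 - 9)) = -483840/(-16) = 30240
Hence H_9(x) = 512 x^9 - 9216 x^7 + 48384 x^5 - 80640 x^3 + 30240 x.

H_9(x); series = 512 x^9 - 9216 x^7 + 48384 x^5 - 80640 x^3 + 30240 x


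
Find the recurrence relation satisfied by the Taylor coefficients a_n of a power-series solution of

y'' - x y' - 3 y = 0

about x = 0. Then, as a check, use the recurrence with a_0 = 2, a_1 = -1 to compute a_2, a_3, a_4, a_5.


Substitute y = sum_n a_n x^n.
y''(x) has coefficient (n+2)(n+1) a_{n+2} at x^n;
-x y'(x) has coefficient -n a_n at x^n (shift);
-3 y(x) has coefficient -3 a_n at x^n.
Matching x^n: (n+2)(n+1) a_{n+2} + (-n - 3) a_n = 0.
Thus a_{n+2} = (n + 3) / ((n+1)(n+2)) * a_n.

Check with a_0 = 2, a_1 = -1 (apply the recurrence for n = 0, 1, 2, 3): a_0 = 2, a_1 = -1, a_2 = 3, a_3 = -2/3, a_4 = 5/4, a_5 = -1/5.

a_(n+2) = (n + 3) / ((n+1)(n+2)) * a_n; check: a_0 = 2, a_1 = -1, a_2 = 3, a_3 = -2/3, a_4 = 5/4, a_5 = -1/5


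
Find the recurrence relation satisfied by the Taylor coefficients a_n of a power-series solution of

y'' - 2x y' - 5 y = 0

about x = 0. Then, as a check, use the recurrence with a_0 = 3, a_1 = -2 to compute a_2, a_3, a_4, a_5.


Substitute y = sum_n a_n x^n.
y''(x) has coefficient (n+2)(n+1) a_{n+2} at x^n;
-2 x y'(x) has coefficient -2 n a_n at x^n (shift);
-5 y(x) has coefficient -5 a_n at x^n.
Matching x^n: (n+2)(n+1) a_{n+2} + (-2n - 5) a_n = 0.
Thus a_{n+2} = (2n + 5) / ((n+1)(n+2)) * a_n.

Check with a_0 = 3, a_1 = -2 (apply the recurrence for n = 0, 1, 2, 3): a_0 = 3, a_1 = -2, a_2 = 15/2, a_3 = -7/3, a_4 = 45/8, a_5 = -77/60.

a_(n+2) = (2n + 5) / ((n+1)(n+2)) * a_n; check: a_0 = 3, a_1 = -2, a_2 = 15/2, a_3 = -7/3, a_4 = 45/8, a_5 = -77/60


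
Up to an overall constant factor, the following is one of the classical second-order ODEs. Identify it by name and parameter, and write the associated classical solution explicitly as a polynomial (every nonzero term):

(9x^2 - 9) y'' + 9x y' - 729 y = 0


All three coefficients share the factor -9; dividing through by -9 gives  (1 - x^2) y'' - x y' + 81 y = 0.
This matches the Chebyshev equation (1 - x^2) y'' - x y' + n^2 y = 0 (note the -x y' term, not -2x y') with n^2 = 81, so n = 9; the polynomial solution is T_9(x).
With y = sum_k a_k x^k, matching x^k gives (k+2)(k+1) a_{k+2} = (k^2 - n^2) a_k = (k - 9)(k + 9) a_k. The right side vanishes at k = 9, so the series with the parity of 9 terminates at degree 9.
Standard normalization: leading coefficient of T_n is 2^(n-1), so a_9 = 2^8 = 256. Work downward with a_k = (k+1)(k+2) a_{k+2} / ((k - 9)(k + 9)):
  a_7 = (8)(9)(256) / ((7 - 9)(7 + 9)) = 18432/(-32) = -576
  a_5 = (6)(7)(-576) / ((5 - 9)(5 + 9)) = -24192/(-56) = 432
  a_3 = (4)(5)(432) / ((3 - 9)(3 + 9)) = 8640/(-72) = -120
  a_1 = (2)(3)(-120) / ((1 - 9)(1 + 9)) = -720/(-80) = 9
Hence T_9(x) = 256 x^9 - 576 x^7 + 432 x^5 - 120 x^3 + 9 x.

T_9(x); series = 256 x^9 - 576 x^7 + 432 x^5 - 120 x^3 + 9 x


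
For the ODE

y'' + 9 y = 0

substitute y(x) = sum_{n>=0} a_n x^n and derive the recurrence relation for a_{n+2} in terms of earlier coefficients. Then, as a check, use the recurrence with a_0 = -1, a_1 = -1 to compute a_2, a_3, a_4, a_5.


Substitute y = sum_n a_n x^n into y'' + (const) y = 0.
y''(x) = sum_{n>=0} (n+2)(n+1) a_{n+2} x^n.
The ODE becomes sum_n [(n+2)(n+1) a_{n+2} + 9 a_n] x^n = 0.
Setting each coefficient to zero gives the recurrence:
  (n+2)(n+1) a_{n+2} + 9 a_n = 0,
  a_{n+2} = -9 / ((n+1)(n+2)) a_n.

Check with a_0 = -1, a_1 = -1 (apply the recurrence for n = 0, 1, 2, 3): a_0 = -1, a_1 = -1, a_2 = 9/2, a_3 = 3/2, a_4 = -27/8, a_5 = -27/40.

a_{n+2} = -9/((n+1)(n+2)) * a_n; check: a_0 = -1, a_1 = -1, a_2 = 9/2, a_3 = 3/2, a_4 = -27/8, a_5 = -27/40


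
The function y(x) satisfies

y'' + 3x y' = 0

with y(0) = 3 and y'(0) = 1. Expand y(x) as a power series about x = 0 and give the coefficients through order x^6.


Ansatz: y(x) = sum_{n>=0} a_n x^n, so y'(x) = sum_{n>=1} n a_n x^(n-1) and y''(x) = sum_{n>=2} n(n-1) a_n x^(n-2).
Substitute into P(x) y'' + Q(x) y' + R(x) y = 0 with P(x) = 1, Q(x) = 3x, R(x) = 0, and match powers of x.
Initial conditions: a_0 = 3, a_1 = 1.
Setting the coefficient of each power of x to zero and solving order by order (substituting the coefficients already found):
  x^0: 2 a_2 = 0  ->  a_2 = 0
  x^1: 6 a_3 + 3 a_1 = 0  ->  6 a_3 = -3 a_1 = -3  ->  a_3 = -1/2
  x^2: 12 a_4 + 6 a_2 = 0  ->  12 a_4 = -6 a_2 = 0  ->  a_4 = 0
  x^3: 20 a_5 + 9 a_3 = 0  ->  20 a_5 = -9 a_3 = 9/2  ->  a_5 = 9/40
  x^4: 30 a_6 + 12 a_4 = 0  ->  30 a_6 = -12 a_4 = 0  ->  a_6 = 0
Truncated series: y(x) = 3 + x - (1/2) x^3 + (9/40) x^5 + O(x^7).

a_0 = 3; a_1 = 1; a_2 = 0; a_3 = -1/2; a_4 = 0; a_5 = 9/40; a_6 = 0


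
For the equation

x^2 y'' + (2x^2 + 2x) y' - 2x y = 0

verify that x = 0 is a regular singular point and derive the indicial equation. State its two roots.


Divide by x^2 to reach normal form y'' + P_1(x) y' + P_2(x) y = 0 with P_1(x) = 2 + 2/x and P_2(x) = -2/x.
x = 0 is a singular point because the y'-coefficient 2 + 2/x has a pole at x = 0 and the y-coefficient -2/x has a pole at x = 0.
It is a regular singular point because x P_1(x) = p(x) = 2x + 2 and x^2 P_2(x) = q(x) = -2x are polynomials, hence analytic at x = 0.
p(0) = 2,  q(0) = 0.
Indicial equation: r(r-1) + p(0) r + q(0) = 0, i.e. r^2 + (p(0) - 1) r + q(0) = 0, i.e. r^2 + 1 r = 0.
Discriminant: (1)^2 - 4(0) = 1, so r = (-1 ± 1)/2.
Solving: r_1 = 0, r_2 = -1.

indicial: r^2 + 1 r = 0; roots r_1 = 0, r_2 = -1


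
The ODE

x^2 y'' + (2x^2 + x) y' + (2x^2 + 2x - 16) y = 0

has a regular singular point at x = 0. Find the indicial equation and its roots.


Divide by x^2 to reach normal form y'' + P_1(x) y' + P_2(x) y = 0 with P_1(x) = 2 + 1/x and P_2(x) = 2 + 2/x - 16/x^2.
x = 0 is a singular point because the y'-coefficient 2 + 1/x has a pole at x = 0 and the y-coefficient 2 + 2/x - 16/x^2 has a pole at x = 0.
It is a regular singular point because x P_1(x) = p(x) = 2x + 1 and x^2 P_2(x) = q(x) = 2x^2 + 2x - 16 are polynomials, hence analytic at x = 0.
p(0) = 1,  q(0) = -16.
Indicial equation: r(r-1) + p(0) r + q(0) = 0, i.e. r^2 + (p(0) - 1) r + q(0) = 0, i.e. r^2 - 16 = 0.
Discriminant: (0)^2 - 4(-16) = 64, so r = (0 ± 8)/2.
Solving: r_1 = 4, r_2 = -4.

indicial: r^2 - 16 = 0; roots r_1 = 4, r_2 = -4


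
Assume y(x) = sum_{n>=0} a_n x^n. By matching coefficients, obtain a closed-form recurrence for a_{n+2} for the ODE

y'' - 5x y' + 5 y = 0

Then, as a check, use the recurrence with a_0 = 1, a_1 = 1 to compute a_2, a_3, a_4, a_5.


Substitute y = sum_n a_n x^n.
y''(x) has coefficient (n+2)(n+1) a_{n+2} at x^n;
-5 x y'(x) has coefficient -5 n a_n at x^n (shift);
5 y(x) has coefficient 5 a_n at x^n.
Matching x^n: (n+2)(n+1) a_{n+2} + (-5n + 5) a_n = 0.
Thus a_{n+2} = (5n - 5) / ((n+1)(n+2)) * a_n.

Check with a_0 = 1, a_1 = 1 (apply the recurrence for n = 0, 1, 2, 3): a_0 = 1, a_1 = 1, a_2 = -5/2, a_3 = 0, a_4 = -25/24, a_5 = 0.

a_(n+2) = (5n - 5) / ((n+1)(n+2)) * a_n; check: a_0 = 1, a_1 = 1, a_2 = -5/2, a_3 = 0, a_4 = -25/24, a_5 = 0


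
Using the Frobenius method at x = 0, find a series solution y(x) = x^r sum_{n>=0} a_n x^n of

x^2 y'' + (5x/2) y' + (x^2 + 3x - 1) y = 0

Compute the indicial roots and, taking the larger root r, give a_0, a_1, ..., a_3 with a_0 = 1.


Write in Frobenius form y'' + (p(x)/x) y' + (q(x)/x^2) y = 0:
  p(x) = 5/2,  q(x) = x^2 + 3x - 1.
Indicial equation: r(r-1) + (5/2) r + (-1) = 0 -> roots r_1 = 1/2, r_2 = -2.
Take r = r_1 = 1/2. Let y(x) = x^r sum_{n>=0} a_n x^n with a_0 = 1.
Substitute y = x^r sum a_n x^n and match x^{r+n}. The recurrence is
  D(n) a_n + 3 a_{n-1} + 1 a_{n-2} = 0,  where D(n) = (r+n)(r+n-1) + (5/2)(r+n) + (-1).
  a_n = [-3 a_{n-1} - 1 a_{n-2}] / D(n).
Since the indicial polynomial factors as (r - r_1)(r - r_2), D(n) = (r_1 + n - r_1)(r_1 + n - r_2) = n(n + 5/2).
Evaluating step by step (a_0 = 1):
  n = 1: D(1) = 1(1 + 5/2) = 7/2; numerator = -3(1) = -3; a_1 = (-3)/(7/2) = -6/7
  n = 2: D(2) = 2(2 + 5/2) = 9; numerator = -3(-6/7) - 1(1) = 11/7; a_2 = (11/7)/(9) = 11/63
  n = 3: D(3) = 3(3 + 5/2) = 33/2; numerator = -3(11/63) - 1(-6/7) = 1/3; a_3 = (1/3)/(33/2) = 2/99

r = 1/2; a_0 = 1; a_1 = -6/7; a_2 = 11/63; a_3 = 2/99


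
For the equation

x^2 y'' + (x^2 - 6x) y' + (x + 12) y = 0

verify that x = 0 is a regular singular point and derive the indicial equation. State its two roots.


Divide by x^2 to reach normal form y'' + P_1(x) y' + P_2(x) y = 0 with P_1(x) = 1 - 6/x and P_2(x) = 1/x + 12/x^2.
x = 0 is a singular point because the y'-coefficient 1 - 6/x has a pole at x = 0 and the y-coefficient 1/x + 12/x^2 has a pole at x = 0.
It is a regular singular point because x P_1(x) = p(x) = x - 6 and x^2 P_2(x) = q(x) = x + 12 are polynomials, hence analytic at x = 0.
p(0) = -6,  q(0) = 12.
Indicial equation: r(r-1) + p(0) r + q(0) = 0, i.e. r^2 + (p(0) - 1) r + q(0) = 0, i.e. r^2 - 7 r + 12 = 0.
Discriminant: (-7)^2 - 4(12) = 1, so r = (7 ± 1)/2.
Solving: r_1 = 4, r_2 = 3.

indicial: r^2 - 7 r + 12 = 0; roots r_1 = 4, r_2 = 3


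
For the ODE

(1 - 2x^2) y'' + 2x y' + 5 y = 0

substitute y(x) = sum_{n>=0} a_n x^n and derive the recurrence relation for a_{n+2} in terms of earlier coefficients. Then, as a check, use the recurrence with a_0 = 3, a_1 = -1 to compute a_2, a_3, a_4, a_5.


Substitute y = sum_n a_n x^n.
(1 - 2 x^2) y'' contributes (n+2)(n+1) a_{n+2} - 2 n(n-1) a_n at x^n.
2 x y'(x) contributes 2 n a_n at x^n.
5 y(x) contributes 5 a_n at x^n.
Matching x^n: (n+2)(n+1) a_{n+2} + (-2 n(n-1) + 2 n + 5) a_n = 0.
Thus a_{n+2} = (2 n(n-1) - 2 n - 5) / ((n+1)(n+2)) * a_n.

Check with a_0 = 3, a_1 = -1 (apply the recurrence for n = 0, 1, 2, 3): a_0 = 3, a_1 = -1, a_2 = -15/2, a_3 = 7/6, a_4 = 25/8, a_5 = 7/120.

a_(n+2) = (2 n(n-1) - 2 n - 5) / ((n+1)(n+2)) * a_n; check: a_0 = 3, a_1 = -1, a_2 = -15/2, a_3 = 7/6, a_4 = 25/8, a_5 = 7/120


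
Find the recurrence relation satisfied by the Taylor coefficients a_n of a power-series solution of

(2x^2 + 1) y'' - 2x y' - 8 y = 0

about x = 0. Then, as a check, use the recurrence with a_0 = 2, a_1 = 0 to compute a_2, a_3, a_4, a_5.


Substitute y = sum_n a_n x^n.
(1 + 2 x^2) y'' contributes (n+2)(n+1) a_{n+2} + 2 n(n-1) a_n at x^n.
-2 x y'(x) contributes -2 n a_n at x^n.
-8 y(x) contributes -8 a_n at x^n.
Matching x^n: (n+2)(n+1) a_{n+2} + (2 n(n-1) - 2 n - 8) a_n = 0.
Thus a_{n+2} = (-2 n(n-1) + 2 n + 8) / ((n+1)(n+2)) * a_n.

Check with a_0 = 2, a_1 = 0 (apply the recurrence for n = 0, 1, 2, 3): a_0 = 2, a_1 = 0, a_2 = 8, a_3 = 0, a_4 = 16/3, a_5 = 0.

a_(n+2) = (-2 n(n-1) + 2 n + 8) / ((n+1)(n+2)) * a_n; check: a_0 = 2, a_1 = 0, a_2 = 8, a_3 = 0, a_4 = 16/3, a_5 = 0


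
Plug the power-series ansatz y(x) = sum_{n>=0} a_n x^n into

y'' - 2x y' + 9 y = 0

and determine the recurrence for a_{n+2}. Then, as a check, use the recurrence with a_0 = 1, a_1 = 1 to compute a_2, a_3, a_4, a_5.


Substitute y = sum_n a_n x^n.
y''(x) has coefficient (n+2)(n+1) a_{n+2} at x^n;
-2 x y'(x) has coefficient -2 n a_n at x^n (shift);
9 y(x) has coefficient 9 a_n at x^n.
Matching x^n: (n+2)(n+1) a_{n+2} + (-2n + 9) a_n = 0.
Thus a_{n+2} = (2n - 9) / ((n+1)(n+2)) * a_n.

Check with a_0 = 1, a_1 = 1 (apply the recurrence for n = 0, 1, 2, 3): a_0 = 1, a_1 = 1, a_2 = -9/2, a_3 = -7/6, a_4 = 15/8, a_5 = 7/40.

a_(n+2) = (2n - 9) / ((n+1)(n+2)) * a_n; check: a_0 = 1, a_1 = 1, a_2 = -9/2, a_3 = -7/6, a_4 = 15/8, a_5 = 7/40


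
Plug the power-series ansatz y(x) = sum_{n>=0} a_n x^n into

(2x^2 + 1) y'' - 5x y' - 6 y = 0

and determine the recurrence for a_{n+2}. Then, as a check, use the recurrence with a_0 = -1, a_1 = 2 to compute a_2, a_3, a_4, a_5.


Substitute y = sum_n a_n x^n.
(1 + 2 x^2) y'' contributes (n+2)(n+1) a_{n+2} + 2 n(n-1) a_n at x^n.
-5 x y'(x) contributes -5 n a_n at x^n.
-6 y(x) contributes -6 a_n at x^n.
Matching x^n: (n+2)(n+1) a_{n+2} + (2 n(n-1) - 5 n - 6) a_n = 0.
Thus a_{n+2} = (-2 n(n-1) + 5 n + 6) / ((n+1)(n+2)) * a_n.

Check with a_0 = -1, a_1 = 2 (apply the recurrence for n = 0, 1, 2, 3): a_0 = -1, a_1 = 2, a_2 = -3, a_3 = 11/3, a_4 = -3, a_5 = 33/20.

a_(n+2) = (-2 n(n-1) + 5 n + 6) / ((n+1)(n+2)) * a_n; check: a_0 = -1, a_1 = 2, a_2 = -3, a_3 = 11/3, a_4 = -3, a_5 = 33/20


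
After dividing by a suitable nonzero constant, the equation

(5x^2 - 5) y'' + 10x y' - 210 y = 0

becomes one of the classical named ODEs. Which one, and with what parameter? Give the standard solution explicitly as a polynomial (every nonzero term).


All three coefficients share the factor -5; dividing through by -5 gives  (1 - x^2) y'' - 2x y' + 42 y = 0.
This matches the Legendre equation (1 - x^2) y'' - 2x y' + n(n+1) y = 0 (note the -2x y' term) with n(n+1) = 42, so n = 6; the polynomial solution is P_6(x).
With y = sum_k a_k x^k, matching x^k gives (k+2)(k+1) a_{k+2} = [k(k+1) - n(n+1)] a_k = (k - 6)(k + 7) a_k. The right side vanishes at k = 6, so the series with the parity of 6 terminates at degree 6.
Standard normalization (P_n(1) = 1): leading coefficient (2n)!/(2^n (n!)^2) = 479001600/(64*518400) = 231/16, so a_6 = 231/16. Work downward with a_k = (k+1)(k+2) a_{k+2} / ((k - 6)(k + 7)):
  a_4 = (5)(6)(231/16) / ((4 - 6)(4 + 7)) = (3465/8)/(-22) = -315/16
  a_2 = (3)(4)(-315/16) / ((2 - 6)(2 + 7)) = (-945/4)/(-36) = 105/16
  a_0 = (1)(2)(105/16) / ((0 - 6)(0 + 7)) = (105/8)/(-42) = -5/16
Hence P_6(x) = 231 x^6/16 - 315 x^4/16 + 105 x^2/16 - 5/16.

P_6(x); series = 231 x^6/16 - 315 x^4/16 + 105 x^2/16 - 5/16


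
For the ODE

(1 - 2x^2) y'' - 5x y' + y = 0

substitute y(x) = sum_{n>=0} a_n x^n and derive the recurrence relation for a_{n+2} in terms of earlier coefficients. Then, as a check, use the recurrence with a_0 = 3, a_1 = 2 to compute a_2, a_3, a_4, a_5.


Substitute y = sum_n a_n x^n.
(1 - 2 x^2) y'' contributes (n+2)(n+1) a_{n+2} - 2 n(n-1) a_n at x^n.
-5 x y'(x) contributes -5 n a_n at x^n.
y(x) contributes 1 a_n at x^n.
Matching x^n: (n+2)(n+1) a_{n+2} + (-2 n(n-1) - 5 n + 1) a_n = 0.
Thus a_{n+2} = (2 n(n-1) + 5 n - 1) / ((n+1)(n+2)) * a_n.

Check with a_0 = 3, a_1 = 2 (apply the recurrence for n = 0, 1, 2, 3): a_0 = 3, a_1 = 2, a_2 = -3/2, a_3 = 4/3, a_4 = -13/8, a_5 = 26/15.

a_(n+2) = (2 n(n-1) + 5 n - 1) / ((n+1)(n+2)) * a_n; check: a_0 = 3, a_1 = 2, a_2 = -3/2, a_3 = 4/3, a_4 = -13/8, a_5 = 26/15


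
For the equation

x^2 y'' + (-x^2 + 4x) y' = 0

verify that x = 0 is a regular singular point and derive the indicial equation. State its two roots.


Divide by x^2 to reach normal form y'' + P_1(x) y' + P_2(x) y = 0 with P_1(x) = -1 + 4/x and P_2(x) = 0.
x = 0 is a singular point because the y'-coefficient -1 + 4/x has a pole at x = 0.
It is a regular singular point because x P_1(x) = p(x) = 4 - x and x^2 P_2(x) = q(x) = 0 are polynomials, hence analytic at x = 0.
p(0) = 4,  q(0) = 0.
Indicial equation: r(r-1) + p(0) r + q(0) = 0, i.e. r^2 + (p(0) - 1) r + q(0) = 0, i.e. r^2 + 3 r = 0.
Discriminant: (3)^2 - 4(0) = 9, so r = (-3 ± 3)/2.
Solving: r_1 = 0, r_2 = -3.

indicial: r^2 + 3 r = 0; roots r_1 = 0, r_2 = -3


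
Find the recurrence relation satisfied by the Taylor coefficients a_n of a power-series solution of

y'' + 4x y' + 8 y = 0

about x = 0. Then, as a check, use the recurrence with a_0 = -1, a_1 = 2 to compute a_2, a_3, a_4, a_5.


Substitute y = sum_n a_n x^n.
y''(x) has coefficient (n+2)(n+1) a_{n+2} at x^n;
4 x y'(x) has coefficient 4 n a_n at x^n (shift);
8 y(x) has coefficient 8 a_n at x^n.
Matching x^n: (n+2)(n+1) a_{n+2} + (4n + 8) a_n = 0.
Thus a_{n+2} = (-4n - 8) / ((n+1)(n+2)) * a_n.

Check with a_0 = -1, a_1 = 2 (apply the recurrence for n = 0, 1, 2, 3): a_0 = -1, a_1 = 2, a_2 = 4, a_3 = -4, a_4 = -16/3, a_5 = 4.

a_(n+2) = (-4n - 8) / ((n+1)(n+2)) * a_n; check: a_0 = -1, a_1 = 2, a_2 = 4, a_3 = -4, a_4 = -16/3, a_5 = 4


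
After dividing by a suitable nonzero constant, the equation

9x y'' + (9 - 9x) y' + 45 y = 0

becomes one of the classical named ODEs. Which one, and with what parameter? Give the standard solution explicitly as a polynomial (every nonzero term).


All three coefficients share the factor 9; dividing through by 9 gives  x y'' + (1 - x) y' + 5 y = 0.
This matches the Laguerre equation x y'' + (1 - x) y' + n y = 0 with n = 5; the polynomial solution is L_5(x).
With y = sum_k a_k x^k, matching x^k gives (k+1)k a_{k+1} + (k+1) a_{k+1} - k a_k + n a_k = 0, i.e. (k+1)^2 a_{k+1} = (k - n) a_k = (k - 5) a_k. The right side vanishes at k = 5, so the series terminates at degree 5.
Standard normalization L_n(0) = 1 gives a_0 = 1. Work upward with a_{k+1} = (k - 5) a_k / (k+1)^2:
  a_1 = (0 - 5)(1) / 1^2 = -5/1 = -5
  a_2 = (1 - 5)(-5) / 2^2 = 20/4 = 5
  a_3 = (2 - 5)(5) / 3^2 = -15/9 = -5/3
  a_4 = (3 - 5)(-5/3) / 4^2 = (10/3)/16 = 5/24
  a_5 = (4 - 5)(5/24) / 5^2 = (-5/24)/25 = -1/120
Hence L_5(x) = -x^5/120 + 5 x^4/24 - 5 x^3/3 + 5 x^2 - 5 x + 1.

L_5(x); series = -x^5/120 + 5 x^4/24 - 5 x^3/3 + 5 x^2 - 5 x + 1


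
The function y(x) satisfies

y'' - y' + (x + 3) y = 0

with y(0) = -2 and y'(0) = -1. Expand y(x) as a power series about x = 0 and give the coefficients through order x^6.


Ansatz: y(x) = sum_{n>=0} a_n x^n, so y'(x) = sum_{n>=1} n a_n x^(n-1) and y''(x) = sum_{n>=2} n(n-1) a_n x^(n-2).
Substitute into P(x) y'' + Q(x) y' + R(x) y = 0 with P(x) = 1, Q(x) = -1, R(x) = x + 3, and match powers of x.
Initial conditions: a_0 = -2, a_1 = -1.
Setting the coefficient of each power of x to zero and solving order by order (substituting the coefficients already found):
  x^0: 2 a_2 - a_1 + 3 a_0 = 0  ->  2 a_2 = a_1 - 3 a_0 = 5  ->  a_2 = 5/2
  x^1: 6 a_3 - 2 a_2 + 3 a_1 + a_0 = 0  ->  6 a_3 = 2 a_2 - 3 a_1 - a_0 = 10  ->  a_3 = 5/3
  x^2: 12 a_4 - 3 a_3 + 3 a_2 + a_1 = 0  ->  12 a_4 = 3 a_3 - 3 a_2 - a_1 = -3/2  ->  a_4 = -1/8
  x^3: 20 a_5 - 4 a_4 + 3 a_3 + a_2 = 0  ->  20 a_5 = 4 a_4 - 3 a_3 - a_2 = -8  ->  a_5 = -2/5
  x^4: 30 a_6 - 5 a_5 + 3 a_4 + a_3 = 0  ->  30 a_6 = 5 a_5 - 3 a_4 - a_3 = -79/24  ->  a_6 = -79/720
Truncated series: y(x) = -2 - x + (5/2) x^2 + (5/3) x^3 - (1/8) x^4 - (2/5) x^5 - (79/720) x^6 + O(x^7).

a_0 = -2; a_1 = -1; a_2 = 5/2; a_3 = 5/3; a_4 = -1/8; a_5 = -2/5; a_6 = -79/720


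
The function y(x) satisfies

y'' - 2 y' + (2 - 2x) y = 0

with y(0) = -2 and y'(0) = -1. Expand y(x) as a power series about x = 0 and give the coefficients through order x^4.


Ansatz: y(x) = sum_{n>=0} a_n x^n, so y'(x) = sum_{n>=1} n a_n x^(n-1) and y''(x) = sum_{n>=2} n(n-1) a_n x^(n-2).
Substitute into P(x) y'' + Q(x) y' + R(x) y = 0 with P(x) = 1, Q(x) = -2, R(x) = 2 - 2x, and match powers of x.
Initial conditions: a_0 = -2, a_1 = -1.
Setting the coefficient of each power of x to zero and solving order by order (substituting the coefficients already found):
  x^0: 2 a_2 - 2 a_1 + 2 a_0 = 0  ->  2 a_2 = 2 a_1 - 2 a_0 = 2  ->  a_2 = 1
  x^1: 6 a_3 - 4 a_2 + 2 a_1 - 2 a_0 = 0  ->  6 a_3 = 4 a_2 - 2 a_1 + 2 a_0 = 2  ->  a_3 = 1/3
  x^2: 12 a_4 - 6 a_3 + 2 a_2 - 2 a_1 = 0  ->  12 a_4 = 6 a_3 - 2 a_2 + 2 a_1 = -2  ->  a_4 = -1/6
Truncated series: y(x) = -2 - x + x^2 + (1/3) x^3 - (1/6) x^4 + O(x^5).

a_0 = -2; a_1 = -1; a_2 = 1; a_3 = 1/3; a_4 = -1/6


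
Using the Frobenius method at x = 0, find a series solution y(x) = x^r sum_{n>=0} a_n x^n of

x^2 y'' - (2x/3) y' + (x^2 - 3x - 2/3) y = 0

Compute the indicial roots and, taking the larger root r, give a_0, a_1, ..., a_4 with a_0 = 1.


Write in Frobenius form y'' + (p(x)/x) y' + (q(x)/x^2) y = 0:
  p(x) = -2/3,  q(x) = x^2 - 3x - 2/3.
Indicial equation: r(r-1) + (-2/3) r + (-2/3) = 0 -> roots r_1 = 2, r_2 = -1/3.
Take r = r_1 = 2. Let y(x) = x^r sum_{n>=0} a_n x^n with a_0 = 1.
Substitute y = x^r sum a_n x^n and match x^{r+n}. The recurrence is
  D(n) a_n - 3 a_{n-1} + 1 a_{n-2} = 0,  where D(n) = (r+n)(r+n-1) + (-2/3)(r+n) + (-2/3).
  a_n = [3 a_{n-1} - 1 a_{n-2}] / D(n).
Since the indicial polynomial factors as (r - r_1)(r - r_2), D(n) = (r_1 + n - r_1)(r_1 + n - r_2) = n(n + 7/3).
Evaluating step by step (a_0 = 1):
  n = 1: D(1) = 1(1 + 7/3) = 10/3; numerator = 3(1) = 3; a_1 = (3)/(10/3) = 9/10
  n = 2: D(2) = 2(2 + 7/3) = 26/3; numerator = 3(9/10) - 1(1) = 17/10; a_2 = (17/10)/(26/3) = 51/260
  n = 3: D(3) = 3(3 + 7/3) = 16; numerator = 3(51/260) - 1(9/10) = -81/260; a_3 = (-81/260)/(16) = -81/4160
  n = 4: D(4) = 4(4 + 7/3) = 76/3; numerator = 3(-81/4160) - 1(51/260) = -1059/4160; a_4 = (-1059/4160)/(76/3) = -3177/316160

r = 2; a_0 = 1; a_1 = 9/10; a_2 = 51/260; a_3 = -81/4160; a_4 = -3177/316160


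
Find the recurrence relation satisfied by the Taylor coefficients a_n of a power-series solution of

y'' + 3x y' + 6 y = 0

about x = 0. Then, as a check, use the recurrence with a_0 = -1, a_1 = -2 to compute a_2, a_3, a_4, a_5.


Substitute y = sum_n a_n x^n.
y''(x) has coefficient (n+2)(n+1) a_{n+2} at x^n;
3 x y'(x) has coefficient 3 n a_n at x^n (shift);
6 y(x) has coefficient 6 a_n at x^n.
Matching x^n: (n+2)(n+1) a_{n+2} + (3n + 6) a_n = 0.
Thus a_{n+2} = (-3n - 6) / ((n+1)(n+2)) * a_n.

Check with a_0 = -1, a_1 = -2 (apply the recurrence for n = 0, 1, 2, 3): a_0 = -1, a_1 = -2, a_2 = 3, a_3 = 3, a_4 = -3, a_5 = -9/4.

a_(n+2) = (-3n - 6) / ((n+1)(n+2)) * a_n; check: a_0 = -1, a_1 = -2, a_2 = 3, a_3 = 3, a_4 = -3, a_5 = -9/4


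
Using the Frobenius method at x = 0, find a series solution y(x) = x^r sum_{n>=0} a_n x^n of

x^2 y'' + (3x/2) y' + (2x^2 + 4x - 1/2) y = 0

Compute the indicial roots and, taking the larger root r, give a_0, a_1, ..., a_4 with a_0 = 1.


Write in Frobenius form y'' + (p(x)/x) y' + (q(x)/x^2) y = 0:
  p(x) = 3/2,  q(x) = 2x^2 + 4x - 1/2.
Indicial equation: r(r-1) + (3/2) r + (-1/2) = 0 -> roots r_1 = 1/2, r_2 = -1.
Take r = r_1 = 1/2. Let y(x) = x^r sum_{n>=0} a_n x^n with a_0 = 1.
Substitute y = x^r sum a_n x^n and match x^{r+n}. The recurrence is
  D(n) a_n + 4 a_{n-1} + 2 a_{n-2} = 0,  where D(n) = (r+n)(r+n-1) + (3/2)(r+n) + (-1/2).
  a_n = [-4 a_{n-1} - 2 a_{n-2}] / D(n).
Since the indicial polynomial factors as (r - r_1)(r - r_2), D(n) = (r_1 + n - r_1)(r_1 + n - r_2) = n(n + 3/2).
Evaluating step by step (a_0 = 1):
  n = 1: D(1) = 1(1 + 3/2) = 5/2; numerator = -4(1) = -4; a_1 = (-4)/(5/2) = -8/5
  n = 2: D(2) = 2(2 + 3/2) = 7; numerator = -4(-8/5) - 2(1) = 22/5; a_2 = (22/5)/(7) = 22/35
  n = 3: D(3) = 3(3 + 3/2) = 27/2; numerator = -4(22/35) - 2(-8/5) = 24/35; a_3 = (24/35)/(27/2) = 16/315
  n = 4: D(4) = 4(4 + 3/2) = 22; numerator = -4(16/315) - 2(22/35) = -92/63; a_4 = (-92/63)/(22) = -46/693

r = 1/2; a_0 = 1; a_1 = -8/5; a_2 = 22/35; a_3 = 16/315; a_4 = -46/693


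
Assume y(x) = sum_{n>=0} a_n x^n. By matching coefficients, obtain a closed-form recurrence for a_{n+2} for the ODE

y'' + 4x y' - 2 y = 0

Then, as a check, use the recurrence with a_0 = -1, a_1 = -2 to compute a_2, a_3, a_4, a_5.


Substitute y = sum_n a_n x^n.
y''(x) has coefficient (n+2)(n+1) a_{n+2} at x^n;
4 x y'(x) has coefficient 4 n a_n at x^n (shift);
-2 y(x) has coefficient -2 a_n at x^n.
Matching x^n: (n+2)(n+1) a_{n+2} + (4n - 2) a_n = 0.
Thus a_{n+2} = (-4n + 2) / ((n+1)(n+2)) * a_n.

Check with a_0 = -1, a_1 = -2 (apply the recurrence for n = 0, 1, 2, 3): a_0 = -1, a_1 = -2, a_2 = -1, a_3 = 2/3, a_4 = 1/2, a_5 = -1/3.

a_(n+2) = (-4n + 2) / ((n+1)(n+2)) * a_n; check: a_0 = -1, a_1 = -2, a_2 = -1, a_3 = 2/3, a_4 = 1/2, a_5 = -1/3


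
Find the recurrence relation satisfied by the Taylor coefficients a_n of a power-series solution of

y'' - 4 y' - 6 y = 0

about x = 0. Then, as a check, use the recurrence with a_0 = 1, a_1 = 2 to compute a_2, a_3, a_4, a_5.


Substitute y = sum_n a_n x^n.
y''(x) has coefficient (n+2)(n+1) a_{n+2} at x^n;
-4 y'(x) has coefficient -4 (n+1) a_{n+1} at x^n;
-6 y(x) has coefficient -6 a_n at x^n.
Matching x^n: (n+2)(n+1) a_{n+2} - 4 (n+1) a_{n+1} - 6 a_n = 0.
Thus a_{n+2} = [4 (n+1) a_{n+1} + 6 a_n] / ((n+1)(n+2)).

Check with a_0 = 1, a_1 = 2 (apply the recurrence for n = 0, 1, 2, 3): a_0 = 1, a_1 = 2, a_2 = 7, a_3 = 34/3, a_4 = 89/6, a_5 = 229/15.

a_(n+2) = [4 (n+1) a_(n+1) + 6 a_n] / ((n+1)(n+2)); check: a_0 = 1, a_1 = 2, a_2 = 7, a_3 = 34/3, a_4 = 89/6, a_5 = 229/15


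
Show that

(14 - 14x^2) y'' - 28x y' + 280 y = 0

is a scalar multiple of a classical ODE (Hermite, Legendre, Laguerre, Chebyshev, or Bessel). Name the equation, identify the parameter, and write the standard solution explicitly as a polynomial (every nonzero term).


All three coefficients share the factor 14; dividing through by 14 gives  (1 - x^2) y'' - 2x y' + 20 y = 0.
This matches the Legendre equation (1 - x^2) y'' - 2x y' + n(n+1) y = 0 (note the -2x y' term) with n(n+1) = 20, so n = 4; the polynomial solution is P_4(x).
With y = sum_k a_k x^k, matching x^k gives (k+2)(k+1) a_{k+2} = [k(k+1) - n(n+1)] a_k = (k - 4)(k + 5) a_k. The right side vanishes at k = 4, so the series with the parity of 4 terminates at degree 4.
Standard normalization (P_n(1) = 1): leading coefficient (2n)!/(2^n (n!)^2) = 40320/(16*576) = 35/8, so a_4 = 35/8. Work downward with a_k = (k+1)(k+2) a_{k+2} / ((k - 4)(k + 5)):
  a_2 = (3)(4)(35/8) / ((2 - 4)(2 + 5)) = (105/2)/(-14) = -15/4
  a_0 = (1)(2)(-15/4) / ((0 - 4)(0 + 5)) = (-15/2)/(-20) = 3/8
Hence P_4(x) = 35 x^4/8 - 15 x^2/4 + 3/8.

P_4(x); series = 35 x^4/8 - 15 x^2/4 + 3/8
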